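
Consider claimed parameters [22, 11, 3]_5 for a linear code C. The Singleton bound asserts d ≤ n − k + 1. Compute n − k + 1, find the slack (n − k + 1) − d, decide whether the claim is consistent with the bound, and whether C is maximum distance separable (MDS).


Singleton RHS = n − k + 1 = 12, slack = 9, bound satisfied, not MDS.

Singleton bound: d ≤ n − k + 1.
Here n = 22, k = 11, so n − k + 1 = 12.
Given d = 3, check d ≤ 12: YES.
Slack = (n − k + 1) − d = 9.
The code is NOT MDS (slack = 9 > 0).
Description: the claimed parameters are [22, 11, 3]_5; such a code would be non-MDS.


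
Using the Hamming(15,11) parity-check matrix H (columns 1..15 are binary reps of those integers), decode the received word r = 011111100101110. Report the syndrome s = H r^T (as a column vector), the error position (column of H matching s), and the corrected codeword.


s = (0, 1, 0, 0)^T, error position = 4, corrected codeword c = 011011100101110

Compute s = H r^T mod 2 one row at a time:
  s_1 = 0 + 0 + 1 + 0 + 1 + 1 + 1 + 0 = 4 ≡ 0 (mod 2).
  s_2 = 1 + 1 + 1 + 1 + 1 + 1 + 1 + 0 = 7 ≡ 1 (mod 2).
  s_3 = 1 + 1 + 1 + 1 + 1 + 0 + 1 + 0 = 6 ≡ 0 (mod 2).
  s_4 = 0 + 1 + 1 + 1 + 0 + 0 + 1 + 0 = 4 ≡ 0 (mod 2).
s = (0, 1, 0, 0)^T — this equals column 4 of H (binary 0100), so error is at position 4.
Correct: flip bit 4 of r = 011111100101110 to get c = 011011100101110.


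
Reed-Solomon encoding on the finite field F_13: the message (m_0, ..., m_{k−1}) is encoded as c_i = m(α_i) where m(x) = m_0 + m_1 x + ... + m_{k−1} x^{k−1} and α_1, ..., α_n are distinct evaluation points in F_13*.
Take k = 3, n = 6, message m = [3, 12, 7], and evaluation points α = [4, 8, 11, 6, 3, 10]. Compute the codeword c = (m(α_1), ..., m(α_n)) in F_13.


c = [7, 1, 7, 2, 11, 4]

Message polynomial: m(x) = 3 + 12·x + 7·x^2 (mod 13).
For each evaluation point α_i, compute m(α_i) mod 13:
  α_1 = 4: Horner steps 7 → 1 → 7, so m(4) = 7.
  α_2 = 8: Horner steps 7 → 3 → 1, so m(8) = 1.
  α_3 = 11: Horner steps 7 → 11 → 7, so m(11) = 7.
  α_4 = 6: Horner steps 7 → 2 → 2, so m(6) = 2.
  α_5 = 3: Horner steps 7 → 7 → 11, so m(3) = 11.
  α_6 = 10: Horner steps 7 → 4 → 4, so m(10) = 4.
Codeword c = [7, 1, 7, 2, 11, 4] ∈ F_13^6.


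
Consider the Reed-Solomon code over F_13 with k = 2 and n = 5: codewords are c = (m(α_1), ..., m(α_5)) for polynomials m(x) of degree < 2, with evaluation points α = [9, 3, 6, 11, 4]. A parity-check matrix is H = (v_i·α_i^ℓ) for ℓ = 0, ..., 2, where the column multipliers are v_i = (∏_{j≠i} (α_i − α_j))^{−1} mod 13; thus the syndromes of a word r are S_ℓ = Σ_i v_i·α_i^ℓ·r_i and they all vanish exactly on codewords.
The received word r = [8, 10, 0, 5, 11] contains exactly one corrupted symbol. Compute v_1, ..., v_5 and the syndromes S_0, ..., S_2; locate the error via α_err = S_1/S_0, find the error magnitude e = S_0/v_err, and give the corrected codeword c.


S = (9, 3, 1), error at position 1, error magnitude e = 5, c = [3, 10, 0, 5, 11].

Step 1: column multipliers v_i = (∏_{j≠i}(α_i − α_j))^{−1} mod 13.
  i = 1 (α = 9): (9−3)(9−6)(9−11)(9−4) = 6·3·(−2)·5 = −180 ≡ 2, so v_1 = 2^{−1} = 7 (mod 13).
  i = 2 (α = 3): (3−9)(3−6)(3−11)(3−4) = (−6)·(−3)·(−8)·(−1) = 144 ≡ 1, so v_2 = 1^{−1} = 1 (mod 13).
  i = 3 (α = 6): (6−9)(6−3)(6−11)(6−4) = (−3)·3·(−5)·2 = 90 ≡ 12, so v_3 = 12^{−1} = 12 (mod 13).
  i = 4 (α = 11): (11−9)(11−3)(11−6)(11−4) = 2·8·5·7 = 560 ≡ 1, so v_4 = 1^{−1} = 1 (mod 13).
  i = 5 (α = 4): (4−9)(4−3)(4−6)(4−11) = (−5)·1·(−2)·(−7) = −70 ≡ 8, so v_5 = 8^{−1} = 5 (mod 13).
  v = [7, 1, 12, 1, 5].
Step 2: syndromes of r = [8, 10, 0, 5, 11] (all sums mod 13).
  S_0 = Σ v_i r_i = 7·8 + 1·10 + 12·0 + 1·5 + 5·11 = 126 ≡ 9.
  S_1 = Σ v_i α_i r_i = 7·9·8 + 1·3·10 + 12·6·0 + 1·11·5 + 5·4·11 = 809 ≡ 3.
  α_i^2 mod 13 = [3, 9, 10, 4, 3].
  S_2 = Σ v_i α_i^2 r_i = 7·3·8 + 1·9·10 + 12·10·0 + 1·4·5 + 5·3·11 = 443 ≡ 1.
  S = (9, 3, 1) ≠ 0, so r is not a codeword (an error is present).
Step 3: locate the error. For a single error e at position i, S_ℓ = v_i·e·α_i^ℓ, so α_err = S_1/S_0.
  S_0^{−1} = 9^{−1} = 3 (mod 13), so α_err = 3·3 = 9 ≡ 9 = α_1. Error position i = 1.
  Consistency check: S_2/S_1 = 1·9 = 9 ≡ 9 = α_err ✓ (single-error assumption holds).
Step 4: error magnitude e = S_0/v_1 = S_0·∏_{j≠1}(α_1 − α_j) = 9·2 = 18 ≡ 5 (mod 13).
Step 5: correct position 1: c_1 = r_1 − e = 8 − 5 ≡ 3 (mod 13). Hence c = [3, 10, 0, 5, 11].
  Check: interpolating c through the α_i gives m(x) = 7 + 1·x (degree < 2) with m(α_i) = c_i for every i, so c is indeed a codeword.


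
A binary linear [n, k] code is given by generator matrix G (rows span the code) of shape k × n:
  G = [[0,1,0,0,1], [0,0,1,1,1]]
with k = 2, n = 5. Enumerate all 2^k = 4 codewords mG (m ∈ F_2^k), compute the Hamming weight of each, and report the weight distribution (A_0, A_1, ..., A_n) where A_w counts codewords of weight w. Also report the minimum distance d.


Weight distribution: A_0 = 1, A_2 = 1, A_3 = 2. Minimum distance d = 2.

Enumerate all 2^2 = 4 messages m ∈ F_2^2.
For each, compute codeword c = mG in F_2^5, then tally its weight.
  m = 00 → c = 00000, weight = 0.
  m = 10 → c = 01001, weight = 2.
  m = 01 → c = 00111, weight = 3.
  m = 11 → c = 01110, weight = 3.
Tally weights:
  weight 0: 1 codewords.
  weight 2: 1 codewords.
  weight 3: 2 codewords.
Minimum distance d = smallest w > 0 with A_w > 0 = 2.
Sanity: Σ A_w = 4 = 2^2 = 4 ✓.


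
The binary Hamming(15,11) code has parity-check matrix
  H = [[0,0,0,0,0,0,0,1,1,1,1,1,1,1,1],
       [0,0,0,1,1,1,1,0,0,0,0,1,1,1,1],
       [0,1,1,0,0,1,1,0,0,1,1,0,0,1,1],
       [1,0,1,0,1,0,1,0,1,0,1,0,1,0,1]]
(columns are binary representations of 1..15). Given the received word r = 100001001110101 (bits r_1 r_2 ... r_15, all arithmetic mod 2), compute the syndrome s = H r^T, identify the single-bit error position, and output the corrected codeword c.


s = (1, 1, 0, 1)^T, error position = 13, corrected codeword c = 100001001110001

Compute s = H r^T mod 2 one row at a time:
  s_1 = 0 + 1 + 1 + 1 + 0 + 1 + 0 + 1 = 5 ≡ 1 (mod 2).
  s_2 = 0 + 0 + 1 + 0 + 0 + 1 + 0 + 1 = 3 ≡ 1 (mod 2).
  s_3 = 0 + 0 + 1 + 0 + 1 + 1 + 0 + 1 = 4 ≡ 0 (mod 2).
  s_4 = 1 + 0 + 0 + 0 + 1 + 1 + 1 + 1 = 5 ≡ 1 (mod 2).
s = (1, 1, 0, 1)^T — this equals column 13 of H (binary 1101), so error is at position 13.
Correct: flip bit 13 of r = 100001001110101 to get c = 100001001110001.


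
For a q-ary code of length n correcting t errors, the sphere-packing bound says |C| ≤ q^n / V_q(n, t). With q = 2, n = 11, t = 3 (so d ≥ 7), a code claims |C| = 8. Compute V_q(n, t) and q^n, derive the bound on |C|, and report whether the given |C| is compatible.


V_q(n, t) = 232, q^n = 2048, Hamming bound = 8, |C| = 8 ≤ bound (satisfied).

Step 1: Compute V_q(n, t) = Σ_{j=0}^3 C(n, j) (q−1)^j.
  j = 0: C(11,0)·(1)^0 = 1·1 = 1.
  j = 1: C(11,1)·(1)^1 = 11·1 = 11.
  j = 2: C(11,2)·(1)^2 = 55·1 = 55.
  j = 3: C(11,3)·(1)^3 = 165·1 = 165.
  V_q(n, t) = 1 + 11 + 55 + 165 = 232.
Step 2: q^n = 2^11 = 2048.
Step 3: Hamming bound ⌊q^n / V_q(n,t)⌋ = ⌊2048/232⌋ = 8.
Step 4: Compare |C| = 8 to 8: satisfied.
The claimed |C| lies at the Hamming bound (tight).


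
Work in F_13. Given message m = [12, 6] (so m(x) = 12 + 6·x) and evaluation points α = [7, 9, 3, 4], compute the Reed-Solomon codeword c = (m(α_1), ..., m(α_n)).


c = [2, 1, 4, 10]

Message polynomial: m(x) = 12 + 6·x (mod 13).
For each evaluation point α_i, compute m(α_i) mod 13:
  α_1 = 7: Horner steps 6 → 2, so m(7) = 2.
  α_2 = 9: Horner steps 6 → 1, so m(9) = 1.
  α_3 = 3: Horner steps 6 → 4, so m(3) = 4.
  α_4 = 4: Horner steps 6 → 10, so m(4) = 10.
Codeword c = [2, 1, 4, 10] ∈ F_13^4.


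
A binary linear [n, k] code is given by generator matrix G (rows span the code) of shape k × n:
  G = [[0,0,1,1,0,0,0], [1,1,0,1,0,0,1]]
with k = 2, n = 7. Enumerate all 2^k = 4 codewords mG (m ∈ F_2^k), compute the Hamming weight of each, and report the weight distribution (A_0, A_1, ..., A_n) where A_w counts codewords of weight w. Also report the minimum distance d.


Weight distribution: A_0 = 1, A_2 = 1, A_4 = 2. Minimum distance d = 2.

Enumerate all 2^2 = 4 messages m ∈ F_2^2.
For each, compute codeword c = mG in F_2^7, then tally its weight.
  m = 00 → c = 0000000, weight = 0.
  m = 10 → c = 0011000, weight = 2.
  m = 01 → c = 1101001, weight = 4.
  m = 11 → c = 1110001, weight = 4.
Tally weights:
  weight 0: 1 codewords.
  weight 2: 1 codewords.
  weight 4: 2 codewords.
Minimum distance d = smallest w > 0 with A_w > 0 = 2.
Sanity: Σ A_w = 4 = 2^2 = 4 ✓.


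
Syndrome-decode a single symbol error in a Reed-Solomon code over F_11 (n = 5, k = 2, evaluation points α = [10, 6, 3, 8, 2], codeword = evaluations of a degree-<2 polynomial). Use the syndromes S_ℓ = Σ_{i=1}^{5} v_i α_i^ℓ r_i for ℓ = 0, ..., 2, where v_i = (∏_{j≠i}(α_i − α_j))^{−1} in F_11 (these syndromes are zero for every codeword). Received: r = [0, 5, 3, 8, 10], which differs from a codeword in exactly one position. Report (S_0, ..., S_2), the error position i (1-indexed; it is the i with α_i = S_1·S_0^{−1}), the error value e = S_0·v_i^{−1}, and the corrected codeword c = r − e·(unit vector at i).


S = (6, 7, 10), error at position 3, error magnitude e = 8, c = [0, 5, 6, 8, 10].

Step 1: column multipliers v_i = (∏_{j≠i}(α_i − α_j))^{−1} mod 11.
  i = 1 (α = 10): (10−6)(10−3)(10−8)(10−2) = 4·7·2·8 = 448 ≡ 8, so v_1 = 8^{−1} = 7 (mod 11).
  i = 2 (α = 6): (6−10)(6−3)(6−8)(6−2) = (−4)·3·(−2)·4 = 96 ≡ 8, so v_2 = 8^{−1} = 7 (mod 11).
  i = 3 (α = 3): (3−10)(3−6)(3−8)(3−2) = (−7)·(−3)·(−5)·1 = −105 ≡ 5, so v_3 = 5^{−1} = 9 (mod 11).
  i = 4 (α = 8): (8−10)(8−6)(8−3)(8−2) = (−2)·2·5·6 = −120 ≡ 1, so v_4 = 1^{−1} = 1 (mod 11).
  i = 5 (α = 2): (2−10)(2−6)(2−3)(2−8) = (−8)·(−4)·(−1)·(−6) = 192 ≡ 5, so v_5 = 5^{−1} = 9 (mod 11).
  v = [7, 7, 9, 1, 9].
Step 2: syndromes of r = [0, 5, 3, 8, 10] (all sums mod 11).
  S_0 = Σ v_i r_i = 7·0 + 7·5 + 9·3 + 1·8 + 9·10 = 160 ≡ 6.
  S_1 = Σ v_i α_i r_i = 7·10·0 + 7·6·5 + 9·3·3 + 1·8·8 + 9·2·10 = 535 ≡ 7.
  α_i^2 mod 11 = [1, 3, 9, 9, 4].
  S_2 = Σ v_i α_i^2 r_i = 7·1·0 + 7·3·5 + 9·9·3 + 1·9·8 + 9·4·10 = 780 ≡ 10.
  S = (6, 7, 10) ≠ 0, so r is not a codeword (an error is present).
Step 3: locate the error. For a single error e at position i, S_ℓ = v_i·e·α_i^ℓ, so α_err = S_1/S_0.
  S_0^{−1} = 6^{−1} = 2 (mod 11), so α_err = 7·2 = 14 ≡ 3 = α_3. Error position i = 3.
  Consistency check: S_2/S_1 = 10·8 = 80 ≡ 3 = α_err ✓ (single-error assumption holds).
Step 4: error magnitude e = S_0/v_3 = S_0·∏_{j≠3}(α_3 − α_j) = 6·5 = 30 ≡ 8 (mod 11).
Step 5: correct position 3: c_3 = r_3 − e = 3 − 8 ≡ 6 (mod 11). Hence c = [0, 5, 6, 8, 10].
  Check: interpolating c through the α_i gives m(x) = 7 + 7·x (degree < 2) with m(α_i) = c_i for every i, so c is indeed a codeword.


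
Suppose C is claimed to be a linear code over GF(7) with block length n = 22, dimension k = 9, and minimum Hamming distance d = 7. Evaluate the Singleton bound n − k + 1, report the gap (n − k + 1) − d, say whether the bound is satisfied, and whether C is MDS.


Singleton RHS = n − k + 1 = 14, slack = 7, bound satisfied, not MDS.

Singleton bound: d ≤ n − k + 1.
Here n = 22, k = 9, so n − k + 1 = 14.
Given d = 7, check d ≤ 14: YES.
Slack = (n − k + 1) − d = 7.
The code is NOT MDS (slack = 7 > 0).
Description: the claimed parameters are [22, 9, 7]_7; such a code would be non-MDS.


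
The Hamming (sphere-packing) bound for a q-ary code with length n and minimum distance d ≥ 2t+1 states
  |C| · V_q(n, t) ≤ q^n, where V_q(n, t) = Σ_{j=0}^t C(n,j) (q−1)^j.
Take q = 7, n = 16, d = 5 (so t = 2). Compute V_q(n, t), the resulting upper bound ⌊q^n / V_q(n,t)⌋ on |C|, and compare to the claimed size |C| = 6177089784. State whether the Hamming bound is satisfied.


V_q(n, t) = 4417, q^n = 33232930569601, Hamming bound = 7523869270, |C| = 6177089784 ≤ bound (satisfied).

Step 1: Compute V_q(n, t) = Σ_{j=0}^2 C(n, j) (q−1)^j.
  j = 0: C(16,0)·(6)^0 = 1·1 = 1.
  j = 1: C(16,1)·(6)^1 = 16·6 = 96.
  j = 2: C(16,2)·(6)^2 = 120·36 = 4320.
  V_q(n, t) = 1 + 96 + 4320 = 4417.
Step 2: q^n = 7^16 = 33232930569601.
Step 3: Hamming bound ⌊q^n / V_q(n,t)⌋ = ⌊33232930569601/4417⌋ = 7523869270.
Step 4: Compare |C| = 6177089784 to 7523869270: satisfied.
The claimed |C| lies below the Hamming bound.


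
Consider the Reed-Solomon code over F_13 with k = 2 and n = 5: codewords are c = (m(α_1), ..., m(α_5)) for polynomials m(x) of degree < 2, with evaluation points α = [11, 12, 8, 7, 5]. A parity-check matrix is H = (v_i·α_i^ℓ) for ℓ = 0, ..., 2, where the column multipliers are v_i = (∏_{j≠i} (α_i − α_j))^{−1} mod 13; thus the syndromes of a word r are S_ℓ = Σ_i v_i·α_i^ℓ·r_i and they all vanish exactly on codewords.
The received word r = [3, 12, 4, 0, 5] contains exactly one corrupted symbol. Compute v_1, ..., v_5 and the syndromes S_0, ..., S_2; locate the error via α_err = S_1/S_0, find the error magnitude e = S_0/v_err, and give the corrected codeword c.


S = (7, 6, 7), error at position 2, error magnitude e = 5, c = [3, 7, 4, 0, 5].

Step 1: column multipliers v_i = (∏_{j≠i}(α_i − α_j))^{−1} mod 13.
  i = 1 (α = 11): (11−12)(11−8)(11−7)(11−5) = (−1)·3·4·6 = −72 ≡ 6, so v_1 = 6^{−1} = 11 (mod 13).
  i = 2 (α = 12): (12−11)(12−8)(12−7)(12−5) = 1·4·5·7 = 140 ≡ 10, so v_2 = 10^{−1} = 4 (mod 13).
  i = 3 (α = 8): (8−11)(8−12)(8−7)(8−5) = (−3)·(−4)·1·3 = 36 ≡ 10, so v_3 = 10^{−1} = 4 (mod 13).
  i = 4 (α = 7): (7−11)(7−12)(7−8)(7−5) = (−4)·(−5)·(−1)·2 = −40 ≡ 12, so v_4 = 12^{−1} = 12 (mod 13).
  i = 5 (α = 5): (5−11)(5−12)(5−8)(5−7) = (−6)·(−7)·(−3)·(−2) = 252 ≡ 5, so v_5 = 5^{−1} = 8 (mod 13).
  v = [11, 4, 4, 12, 8].
Step 2: syndromes of r = [3, 12, 4, 0, 5] (all sums mod 13).
  S_0 = Σ v_i r_i = 11·3 + 4·12 + 4·4 + 12·0 + 8·5 = 137 ≡ 7.
  S_1 = Σ v_i α_i r_i = 11·11·3 + 4·12·12 + 4·8·4 + 12·7·0 + 8·5·5 = 1267 ≡ 6.
  α_i^2 mod 13 = [4, 1, 12, 10, 12].
  S_2 = Σ v_i α_i^2 r_i = 11·4·3 + 4·1·12 + 4·12·4 + 12·10·0 + 8·12·5 = 852 ≡ 7.
  S = (7, 6, 7) ≠ 0, so r is not a codeword (an error is present).
Step 3: locate the error. For a single error e at position i, S_ℓ = v_i·e·α_i^ℓ, so α_err = S_1/S_0.
  S_0^{−1} = 7^{−1} = 2 (mod 13), so α_err = 6·2 = 12 ≡ 12 = α_2. Error position i = 2.
  Consistency check: S_2/S_1 = 7·11 = 77 ≡ 12 = α_err ✓ (single-error assumption holds).
Step 4: error magnitude e = S_0/v_2 = S_0·∏_{j≠2}(α_2 − α_j) = 7·10 = 70 ≡ 5 (mod 13).
Step 5: correct position 2: c_2 = r_2 − e = 12 − 5 ≡ 7 (mod 13). Hence c = [3, 7, 4, 0, 5].
  Check: interpolating c through the α_i gives m(x) = 11 + 4·x (degree < 2) with m(α_i) = c_i for every i, so c is indeed a codeword.


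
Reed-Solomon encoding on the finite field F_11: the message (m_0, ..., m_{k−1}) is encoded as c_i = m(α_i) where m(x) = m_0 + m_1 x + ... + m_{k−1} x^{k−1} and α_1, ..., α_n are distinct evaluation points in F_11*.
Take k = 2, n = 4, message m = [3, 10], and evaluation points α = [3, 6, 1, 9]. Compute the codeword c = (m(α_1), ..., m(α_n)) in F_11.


c = [0, 8, 2, 5]

Message polynomial: m(x) = 3 + 10·x (mod 11).
For each evaluation point α_i, compute m(α_i) mod 11:
  α_1 = 3: Horner steps 10 → 0, so m(3) = 0.
  α_2 = 6: Horner steps 10 → 8, so m(6) = 8.
  α_3 = 1: Horner steps 10 → 2, so m(1) = 2.
  α_4 = 9: Horner steps 10 → 5, so m(9) = 5.
Codeword c = [0, 8, 2, 5] ∈ F_11^4.


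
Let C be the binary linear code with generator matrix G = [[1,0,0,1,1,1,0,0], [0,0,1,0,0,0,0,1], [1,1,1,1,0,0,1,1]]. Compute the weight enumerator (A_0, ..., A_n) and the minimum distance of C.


Weight distribution: A_0 = 1, A_2 = 1, A_4 = 3, A_6 = 3. Minimum distance d = 2.

Enumerate all 2^3 = 8 messages m ∈ F_2^3.
For each, compute codeword c = mG in F_2^8, then tally its weight.
  m = 000 → c = 00000000, weight = 0.
  m = 100 → c = 10011100, weight = 4.
  m = 010 → c = 00100001, weight = 2.
  m = 110 → c = 10111101, weight = 6.
  m = 001 → c = 11110011, weight = 6.
  m = 101 → c = 01101111, weight = 6.
  m = 011 → c = 11010010, weight = 4.
  m = 111 → c = 01001110, weight = 4.
Tally weights:
  weight 0: 1 codewords.
  weight 2: 1 codewords.
  weight 4: 3 codewords.
  weight 6: 3 codewords.
Minimum distance d = smallest w > 0 with A_w > 0 = 2.
Sanity: Σ A_w = 8 = 2^3 = 8 ✓.


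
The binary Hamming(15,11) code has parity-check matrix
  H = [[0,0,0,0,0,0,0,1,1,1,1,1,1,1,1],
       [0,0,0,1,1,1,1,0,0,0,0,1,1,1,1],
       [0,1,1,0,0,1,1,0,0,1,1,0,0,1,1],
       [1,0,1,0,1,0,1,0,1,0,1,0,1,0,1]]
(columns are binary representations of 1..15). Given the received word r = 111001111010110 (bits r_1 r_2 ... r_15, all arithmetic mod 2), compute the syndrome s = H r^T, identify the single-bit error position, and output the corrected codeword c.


s = (1, 0, 0, 0)^T, error position = 8, corrected codeword c = 111001101010110

Compute s = H r^T mod 2 one row at a time:
  s_1 = 1 + 1 + 0 + 1 + 0 + 1 + 1 + 0 = 5 ≡ 1 (mod 2).
  s_2 = 0 + 0 + 1 + 1 + 0 + 1 + 1 + 0 = 4 ≡ 0 (mod 2).
  s_3 = 1 + 1 + 1 + 1 + 0 + 1 + 1 + 0 = 6 ≡ 0 (mod 2).
  s_4 = 1 + 1 + 0 + 1 + 1 + 1 + 1 + 0 = 6 ≡ 0 (mod 2).
s = (1, 0, 0, 0)^T — this equals column 8 of H (binary 1000), so error is at position 8.
Correct: flip bit 8 of r = 111001111010110 to get c = 111001101010110.


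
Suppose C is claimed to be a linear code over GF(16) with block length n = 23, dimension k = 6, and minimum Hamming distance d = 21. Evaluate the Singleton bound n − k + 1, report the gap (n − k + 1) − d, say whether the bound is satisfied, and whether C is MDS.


Singleton RHS = n − k + 1 = 18, slack = -3, bound violated (no such code; not MDS).

Singleton bound: d ≤ n − k + 1.
Here n = 23, k = 6, so n − k + 1 = 18.
Given d = 21, check d ≤ 18: NO.
Slack = (n − k + 1) − d = -3.
The slack is negative: d = 21 exceeds n − k + 1 = 18 by 3, so the Singleton bound is violated and no linear [23, 6, 21]_16 code can exist. In particular it is not MDS (MDS requires d = n − k + 1 exactly).
Description: the claimed parameters are [23, 6, 21]_16; such a code would be impossible (violates the Singleton bound).


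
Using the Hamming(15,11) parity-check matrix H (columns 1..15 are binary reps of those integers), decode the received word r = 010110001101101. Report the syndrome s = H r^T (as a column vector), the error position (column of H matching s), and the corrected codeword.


s = (1, 1, 1, 0)^T, error position = 14, corrected codeword c = 010110001101111

Compute s = H r^T mod 2 one row at a time:
  s_1 = 0 + 1 + 1 + 0 + 1 + 1 + 0 + 1 = 5 ≡ 1 (mod 2).
  s_2 = 1 + 1 + 0 + 0 + 1 + 1 + 0 + 1 = 5 ≡ 1 (mod 2).
  s_3 = 1 + 0 + 0 + 0 + 1 + 0 + 0 + 1 = 3 ≡ 1 (mod 2).
  s_4 = 0 + 0 + 1 + 0 + 1 + 0 + 1 + 1 = 4 ≡ 0 (mod 2).
s = (1, 1, 1, 0)^T — this equals column 14 of H (binary 1110), so error is at position 14.
Correct: flip bit 14 of r = 010110001101101 to get c = 010110001101111.


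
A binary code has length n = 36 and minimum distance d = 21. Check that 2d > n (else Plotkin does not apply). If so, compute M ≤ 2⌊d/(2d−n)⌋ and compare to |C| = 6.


Plotkin bound M ≤ 6; given |C| = 6 ≤ bound (satisfied).

Check applicability: 2d = 42, n = 36.
2d − n = 6 > 0, so Plotkin applies.
Compute d/(2d−n) = 21/6 ≈ 3.5000.
⌊d/(2d−n)⌋ = 3.
Plotkin bound: M ≤ 2·3 = 6.
Given |C| = 6, check: satisfied.
This |C| is at the Plotkin bound.


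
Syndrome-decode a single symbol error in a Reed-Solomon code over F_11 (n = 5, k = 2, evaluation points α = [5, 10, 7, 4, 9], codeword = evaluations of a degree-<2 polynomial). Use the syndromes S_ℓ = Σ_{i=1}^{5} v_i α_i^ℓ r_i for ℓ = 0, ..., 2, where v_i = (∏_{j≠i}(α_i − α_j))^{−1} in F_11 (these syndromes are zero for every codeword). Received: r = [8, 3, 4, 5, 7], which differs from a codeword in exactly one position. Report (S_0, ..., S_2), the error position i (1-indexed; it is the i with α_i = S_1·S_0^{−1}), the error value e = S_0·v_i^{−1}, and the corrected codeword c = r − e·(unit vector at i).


S = (10, 6, 8), error at position 1, error magnitude e = 7, c = [1, 3, 4, 5, 7].

Step 1: column multipliers v_i = (∏_{j≠i}(α_i − α_j))^{−1} mod 11.
  i = 1 (α = 5): (5−10)(5−7)(5−4)(5−9) = (−5)·(−2)·1·(−4) = −40 ≡ 4, so v_1 = 4^{−1} = 3 (mod 11).
  i = 2 (α = 10): (10−5)(10−7)(10−4)(10−9) = 5·3·6·1 = 90 ≡ 2, so v_2 = 2^{−1} = 6 (mod 11).
  i = 3 (α = 7): (7−5)(7−10)(7−4)(7−9) = 2·(−3)·3·(−2) = 36 ≡ 3, so v_3 = 3^{−1} = 4 (mod 11).
  i = 4 (α = 4): (4−5)(4−10)(4−7)(4−9) = (−1)·(−6)·(−3)·(−5) = 90 ≡ 2, so v_4 = 2^{−1} = 6 (mod 11).
  i = 5 (α = 9): (9−5)(9−10)(9−7)(9−4) = 4·(−1)·2·5 = −40 ≡ 4, so v_5 = 4^{−1} = 3 (mod 11).
  v = [3, 6, 4, 6, 3].
Step 2: syndromes of r = [8, 3, 4, 5, 7] (all sums mod 11).
  S_0 = Σ v_i r_i = 3·8 + 6·3 + 4·4 + 6·5 + 3·7 = 109 ≡ 10.
  S_1 = Σ v_i α_i r_i = 3·5·8 + 6·10·3 + 4·7·4 + 6·4·5 + 3·9·7 = 721 ≡ 6.
  α_i^2 mod 11 = [3, 1, 5, 5, 4].
  S_2 = Σ v_i α_i^2 r_i = 3·3·8 + 6·1·3 + 4·5·4 + 6·5·5 + 3·4·7 = 404 ≡ 8.
  S = (10, 6, 8) ≠ 0, so r is not a codeword (an error is present).
Step 3: locate the error. For a single error e at position i, S_ℓ = v_i·e·α_i^ℓ, so α_err = S_1/S_0.
  S_0^{−1} = 10^{−1} = 10 (mod 11), so α_err = 6·10 = 60 ≡ 5 = α_1. Error position i = 1.
  Consistency check: S_2/S_1 = 8·2 = 16 ≡ 5 = α_err ✓ (single-error assumption holds).
Step 4: error magnitude e = S_0/v_1 = S_0·∏_{j≠1}(α_1 − α_j) = 10·4 = 40 ≡ 7 (mod 11).
Step 5: correct position 1: c_1 = r_1 − e = 8 − 7 ≡ 1 (mod 11). Hence c = [1, 3, 4, 5, 7].
  Check: interpolating c through the α_i gives m(x) = 10 + 7·x (degree < 2) with m(α_i) = c_i for every i, so c is indeed a codeword.


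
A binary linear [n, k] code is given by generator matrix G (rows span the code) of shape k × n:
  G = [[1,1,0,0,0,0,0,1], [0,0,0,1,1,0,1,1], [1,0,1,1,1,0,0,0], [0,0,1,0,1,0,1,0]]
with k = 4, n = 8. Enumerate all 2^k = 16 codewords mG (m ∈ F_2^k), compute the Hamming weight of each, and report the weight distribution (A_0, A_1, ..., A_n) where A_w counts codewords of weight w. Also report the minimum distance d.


Weight distribution: A_0 = 1, A_2 = 1, A_3 = 6, A_4 = 5, A_5 = 2, A_6 = 1. Minimum distance d = 2.

Enumerate all 2^4 = 16 messages m ∈ F_2^4.
For each, compute codeword c = mG in F_2^8, then tally its weight.
  m = 0000 → c = 00000000, weight = 0.
  m = 1000 → c = 11000001, weight = 3.
  m = 0100 → c = 00011011, weight = 4.
  m = 1100 → c = 11011010, weight = 5.
  m = 0010 → c = 10111000, weight = 4.
  m = 1010 → c = 01111001, weight = 5.
  m = 0110 → c = 10100011, weight = 4.
  m = 1110 → c = 01100010, weight = 3.
  m = 0001 → c = 00101010, weight = 3.
  m = 1001 → c = 11101011, weight = 6.
  m = 0101 → c = 00110001, weight = 3.
  m = 1101 → c = 11110000, weight = 4.
  m = 0011 → c = 10010010, weight = 3.
  m = 1011 → c = 01010011, weight = 4.
  m = 0111 → c = 10001001, weight = 3.
  m = 1111 → c = 01001000, weight = 2.
Tally weights:
  weight 0: 1 codewords.
  weight 2: 1 codewords.
  weight 3: 6 codewords.
  weight 4: 5 codewords.
  weight 5: 2 codewords.
  weight 6: 1 codewords.
Minimum distance d = smallest w > 0 with A_w > 0 = 2.
Sanity: Σ A_w = 16 = 2^4 = 16 ✓.


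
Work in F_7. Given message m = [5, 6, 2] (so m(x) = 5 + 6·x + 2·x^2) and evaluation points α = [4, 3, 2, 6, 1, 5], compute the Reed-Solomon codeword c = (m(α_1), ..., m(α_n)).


c = [5, 6, 4, 1, 6, 1]

Message polynomial: m(x) = 5 + 6·x + 2·x^2 (mod 7).
For each evaluation point α_i, compute m(α_i) mod 7:
  α_1 = 4: Horner steps 2 → 0 → 5, so m(4) = 5.
  α_2 = 3: Horner steps 2 → 5 → 6, so m(3) = 6.
  α_3 = 2: Horner steps 2 → 3 → 4, so m(2) = 4.
  α_4 = 6: Horner steps 2 → 4 → 1, so m(6) = 1.
  α_5 = 1: Horner steps 2 → 1 → 6, so m(1) = 6.
  α_6 = 5: Horner steps 2 → 2 → 1, so m(5) = 1.
Codeword c = [5, 6, 4, 1, 6, 1] ∈ F_7^6.


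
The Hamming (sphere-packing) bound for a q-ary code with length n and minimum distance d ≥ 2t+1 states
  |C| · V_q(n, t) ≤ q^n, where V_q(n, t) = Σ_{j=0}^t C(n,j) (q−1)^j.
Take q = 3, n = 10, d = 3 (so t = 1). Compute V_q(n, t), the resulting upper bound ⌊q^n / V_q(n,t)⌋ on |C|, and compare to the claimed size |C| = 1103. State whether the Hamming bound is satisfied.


V_q(n, t) = 21, q^n = 59049, Hamming bound = 2811, |C| = 1103 ≤ bound (satisfied).

Step 1: Compute V_q(n, t) = Σ_{j=0}^1 C(n, j) (q−1)^j.
  j = 0: C(10,0)·(2)^0 = 1·1 = 1.
  j = 1: C(10,1)·(2)^1 = 10·2 = 20.
  V_q(n, t) = 1 + 20 = 21.
Step 2: q^n = 3^10 = 59049.
Step 3: Hamming bound ⌊q^n / V_q(n,t)⌋ = ⌊59049/21⌋ = 2811.
Step 4: Compare |C| = 1103 to 2811: satisfied.
The claimed |C| lies below the Hamming bound.


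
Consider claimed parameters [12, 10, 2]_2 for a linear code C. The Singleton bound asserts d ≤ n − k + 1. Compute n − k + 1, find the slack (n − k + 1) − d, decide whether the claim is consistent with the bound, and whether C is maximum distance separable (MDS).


Singleton RHS = n − k + 1 = 3, slack = 1, bound satisfied, not MDS.

Singleton bound: d ≤ n − k + 1.
Here n = 12, k = 10, so n − k + 1 = 3.
Given d = 2, check d ≤ 3: YES.
Slack = (n − k + 1) − d = 1.
The code is NOT MDS (slack = 1 > 0).
Description: the claimed parameters are [12, 10, 2]_2; such a code would be non-MDS.


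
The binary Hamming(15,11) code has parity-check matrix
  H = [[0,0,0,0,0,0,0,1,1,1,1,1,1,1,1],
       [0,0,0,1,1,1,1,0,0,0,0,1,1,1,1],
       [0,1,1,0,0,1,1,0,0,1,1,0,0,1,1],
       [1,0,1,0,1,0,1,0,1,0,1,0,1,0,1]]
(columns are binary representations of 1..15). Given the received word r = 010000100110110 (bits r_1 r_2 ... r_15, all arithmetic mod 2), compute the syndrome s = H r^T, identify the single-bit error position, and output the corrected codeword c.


s = (0, 1, 1, 1)^T, error position = 7, corrected codeword c = 010000000110110

Compute s = H r^T mod 2 one row at a time:
  s_1 = 0 + 0 + 1 + 1 + 0 + 1 + 1 + 0 = 4 ≡ 0 (mod 2).
  s_2 = 0 + 0 + 0 + 1 + 0 + 1 + 1 + 0 = 3 ≡ 1 (mod 2).
  s_3 = 1 + 0 + 0 + 1 + 1 + 1 + 1 + 0 = 5 ≡ 1 (mod 2).
  s_4 = 0 + 0 + 0 + 1 + 0 + 1 + 1 + 0 = 3 ≡ 1 (mod 2).
s = (0, 1, 1, 1)^T — this equals column 7 of H (binary 0111), so error is at position 7.
Correct: flip bit 7 of r = 010000100110110 to get c = 010000000110110.


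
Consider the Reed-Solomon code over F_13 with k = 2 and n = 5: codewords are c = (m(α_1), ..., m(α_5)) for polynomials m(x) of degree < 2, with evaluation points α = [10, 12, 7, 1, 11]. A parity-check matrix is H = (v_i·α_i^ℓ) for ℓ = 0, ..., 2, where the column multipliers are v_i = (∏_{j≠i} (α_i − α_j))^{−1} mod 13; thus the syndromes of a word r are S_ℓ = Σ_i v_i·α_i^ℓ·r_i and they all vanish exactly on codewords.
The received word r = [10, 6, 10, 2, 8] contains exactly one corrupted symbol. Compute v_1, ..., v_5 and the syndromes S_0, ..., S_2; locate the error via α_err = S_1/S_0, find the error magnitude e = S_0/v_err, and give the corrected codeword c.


S = (5, 9, 11), error at position 3, error magnitude e = 7, c = [10, 6, 3, 2, 8].

Step 1: column multipliers v_i = (∏_{j≠i}(α_i − α_j))^{−1} mod 13.
  i = 1 (α = 10): (10−12)(10−7)(10−1)(10−11) = (−2)·3·9·(−1) = 54 ≡ 2, so v_1 = 2^{−1} = 7 (mod 13).
  i = 2 (α = 12): (12−10)(12−7)(12−1)(12−11) = 2·5·11·1 = 110 ≡ 6, so v_2 = 6^{−1} = 11 (mod 13).
  i = 3 (α = 7): (7−10)(7−12)(7−1)(7−11) = (−3)·(−5)·6·(−4) = −360 ≡ 4, so v_3 = 4^{−1} = 10 (mod 13).
  i = 4 (α = 1): (1−10)(1−12)(1−7)(1−11) = (−9)·(−11)·(−6)·(−10) = 5940 ≡ 12, so v_4 = 12^{−1} = 12 (mod 13).
  i = 5 (α = 11): (11−10)(11−12)(11−7)(11−1) = 1·(−1)·4·10 = −40 ≡ 12, so v_5 = 12^{−1} = 12 (mod 13).
  v = [7, 11, 10, 12, 12].
Step 2: syndromes of r = [10, 6, 10, 2, 8] (all sums mod 13).
  S_0 = Σ v_i r_i = 7·10 + 11·6 + 10·10 + 12·2 + 12·8 = 356 ≡ 5.
  S_1 = Σ v_i α_i r_i = 7·10·10 + 11·12·6 + 10·7·10 + 12·1·2 + 12·11·8 = 3272 ≡ 9.
  α_i^2 mod 13 = [9, 1, 10, 1, 4].
  S_2 = Σ v_i α_i^2 r_i = 7·9·10 + 11·1·6 + 10·10·10 + 12·1·2 + 12·4·8 = 2104 ≡ 11.
  S = (5, 9, 11) ≠ 0, so r is not a codeword (an error is present).
Step 3: locate the error. For a single error e at position i, S_ℓ = v_i·e·α_i^ℓ, so α_err = S_1/S_0.
  S_0^{−1} = 5^{−1} = 8 (mod 13), so α_err = 9·8 = 72 ≡ 7 = α_3. Error position i = 3.
  Consistency check: S_2/S_1 = 11·3 = 33 ≡ 7 = α_err ✓ (single-error assumption holds).
Step 4: error magnitude e = S_0/v_3 = S_0·∏_{j≠3}(α_3 − α_j) = 5·4 = 20 ≡ 7 (mod 13).
Step 5: correct position 3: c_3 = r_3 − e = 10 − 7 ≡ 3 (mod 13). Hence c = [10, 6, 3, 2, 8].
  Check: interpolating c through the α_i gives m(x) = 4 + 11·x (degree < 2) with m(α_i) = c_i for every i, so c is indeed a codeword.


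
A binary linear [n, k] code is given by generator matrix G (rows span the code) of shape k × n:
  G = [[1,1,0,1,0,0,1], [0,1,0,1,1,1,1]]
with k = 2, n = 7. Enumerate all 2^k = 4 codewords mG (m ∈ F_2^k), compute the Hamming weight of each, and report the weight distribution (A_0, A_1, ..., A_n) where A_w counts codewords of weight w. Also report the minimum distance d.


Weight distribution: A_0 = 1, A_3 = 1, A_4 = 1, A_5 = 1. Minimum distance d = 3.

Enumerate all 2^2 = 4 messages m ∈ F_2^2.
For each, compute codeword c = mG in F_2^7, then tally its weight.
  m = 00 → c = 0000000, weight = 0.
  m = 10 → c = 1101001, weight = 4.
  m = 01 → c = 0101111, weight = 5.
  m = 11 → c = 1000110, weight = 3.
Tally weights:
  weight 0: 1 codewords.
  weight 3: 1 codewords.
  weight 4: 1 codewords.
  weight 5: 1 codewords.
Minimum distance d = smallest w > 0 with A_w > 0 = 3.
Sanity: Σ A_w = 4 = 2^2 = 4 ✓.


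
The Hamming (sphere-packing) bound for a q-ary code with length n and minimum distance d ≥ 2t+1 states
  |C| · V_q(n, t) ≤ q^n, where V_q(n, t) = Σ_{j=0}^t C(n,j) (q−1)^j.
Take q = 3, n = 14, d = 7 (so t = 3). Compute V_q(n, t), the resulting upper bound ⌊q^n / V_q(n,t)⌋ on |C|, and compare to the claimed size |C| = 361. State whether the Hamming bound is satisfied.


V_q(n, t) = 3305, q^n = 4782969, Hamming bound = 1447, |C| = 361 ≤ bound (satisfied).

Step 1: Compute V_q(n, t) = Σ_{j=0}^3 C(n, j) (q−1)^j.
  j = 0: C(14,0)·(2)^0 = 1·1 = 1.
  j = 1: C(14,1)·(2)^1 = 14·2 = 28.
  j = 2: C(14,2)·(2)^2 = 91·4 = 364.
  j = 3: C(14,3)·(2)^3 = 364·8 = 2912.
  V_q(n, t) = 1 + 28 + 364 + 2912 = 3305.
Step 2: q^n = 3^14 = 4782969.
Step 3: Hamming bound ⌊q^n / V_q(n,t)⌋ = ⌊4782969/3305⌋ = 1447.
Step 4: Compare |C| = 361 to 1447: satisfied.
The claimed |C| lies below the Hamming bound.


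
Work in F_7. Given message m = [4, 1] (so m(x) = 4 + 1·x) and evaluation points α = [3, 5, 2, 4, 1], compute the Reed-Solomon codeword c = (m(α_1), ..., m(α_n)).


c = [0, 2, 6, 1, 5]

Message polynomial: m(x) = 4 + 1·x (mod 7).
For each evaluation point α_i, compute m(α_i) mod 7:
  α_1 = 3: Horner steps 1 → 0, so m(3) = 0.
  α_2 = 5: Horner steps 1 → 2, so m(5) = 2.
  α_3 = 2: Horner steps 1 → 6, so m(2) = 6.
  α_4 = 4: Horner steps 1 → 1, so m(4) = 1.
  α_5 = 1: Horner steps 1 → 5, so m(1) = 5.
Codeword c = [0, 2, 6, 1, 5] ∈ F_7^5.


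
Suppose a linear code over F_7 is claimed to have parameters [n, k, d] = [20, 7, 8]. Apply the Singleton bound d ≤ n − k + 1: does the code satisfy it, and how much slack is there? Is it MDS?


Singleton RHS = n − k + 1 = 14, slack = 6, bound satisfied, not MDS.

Singleton bound: d ≤ n − k + 1.
Here n = 20, k = 7, so n − k + 1 = 14.
Given d = 8, check d ≤ 14: YES.
Slack = (n − k + 1) − d = 6.
The code is NOT MDS (slack = 6 > 0).
Description: the claimed parameters are [20, 7, 8]_7; such a code would be non-MDS.


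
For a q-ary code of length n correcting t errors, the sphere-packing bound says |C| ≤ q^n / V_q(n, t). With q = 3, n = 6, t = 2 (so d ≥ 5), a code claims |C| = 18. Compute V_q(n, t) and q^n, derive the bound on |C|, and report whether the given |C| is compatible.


V_q(n, t) = 73, q^n = 729, Hamming bound = 9, |C| = 18 > bound (violated).

Step 1: Compute V_q(n, t) = Σ_{j=0}^2 C(n, j) (q−1)^j.
  j = 0: C(6,0)·(2)^0 = 1·1 = 1.
  j = 1: C(6,1)·(2)^1 = 6·2 = 12.
  j = 2: C(6,2)·(2)^2 = 15·4 = 60.
  V_q(n, t) = 1 + 12 + 60 = 73.
Step 2: q^n = 3^6 = 729.
Step 3: Hamming bound ⌊q^n / V_q(n,t)⌋ = ⌊729/73⌋ = 9.
Step 4: Compare |C| = 18 to 9: violated.
The claimed |C| lies above the Hamming bound, so no 3-ary code of length 6 with d ≥ 5 can have 18 codewords.


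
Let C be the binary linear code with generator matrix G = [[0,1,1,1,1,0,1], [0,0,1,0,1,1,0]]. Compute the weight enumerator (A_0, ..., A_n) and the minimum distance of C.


Weight distribution: A_0 = 1, A_3 = 1, A_4 = 1, A_5 = 1. Minimum distance d = 3.

Enumerate all 2^2 = 4 messages m ∈ F_2^2.
For each, compute codeword c = mG in F_2^7, then tally its weight.
  m = 00 → c = 0000000, weight = 0.
  m = 10 → c = 0111101, weight = 5.
  m = 01 → c = 0010110, weight = 3.
  m = 11 → c = 0101011, weight = 4.
Tally weights:
  weight 0: 1 codewords.
  weight 3: 1 codewords.
  weight 4: 1 codewords.
  weight 5: 1 codewords.
Minimum distance d = smallest w > 0 with A_w > 0 = 3.
Sanity: Σ A_w = 4 = 2^2 = 4 ✓.


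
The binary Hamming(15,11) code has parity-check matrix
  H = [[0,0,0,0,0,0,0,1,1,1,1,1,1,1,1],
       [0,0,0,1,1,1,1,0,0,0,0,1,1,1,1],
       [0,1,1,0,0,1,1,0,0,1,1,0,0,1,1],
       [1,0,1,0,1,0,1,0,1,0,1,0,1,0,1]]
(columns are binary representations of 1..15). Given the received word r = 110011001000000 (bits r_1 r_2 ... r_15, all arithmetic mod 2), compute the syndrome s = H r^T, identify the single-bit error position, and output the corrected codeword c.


s = (1, 0, 0, 1)^T, error position = 9, corrected codeword c = 110011000000000

Compute s = H r^T mod 2 one row at a time:
  s_1 = 0 + 1 + 0 + 0 + 0 + 0 + 0 + 0 = 1 ≡ 1 (mod 2).
  s_2 = 0 + 1 + 1 + 0 + 0 + 0 + 0 + 0 = 2 ≡ 0 (mod 2).
  s_3 = 1 + 0 + 1 + 0 + 0 + 0 + 0 + 0 = 2 ≡ 0 (mod 2).
  s_4 = 1 + 0 + 1 + 0 + 1 + 0 + 0 + 0 = 3 ≡ 1 (mod 2).
s = (1, 0, 0, 1)^T — this equals column 9 of H (binary 1001), so error is at position 9.
Correct: flip bit 9 of r = 110011001000000 to get c = 110011000000000.


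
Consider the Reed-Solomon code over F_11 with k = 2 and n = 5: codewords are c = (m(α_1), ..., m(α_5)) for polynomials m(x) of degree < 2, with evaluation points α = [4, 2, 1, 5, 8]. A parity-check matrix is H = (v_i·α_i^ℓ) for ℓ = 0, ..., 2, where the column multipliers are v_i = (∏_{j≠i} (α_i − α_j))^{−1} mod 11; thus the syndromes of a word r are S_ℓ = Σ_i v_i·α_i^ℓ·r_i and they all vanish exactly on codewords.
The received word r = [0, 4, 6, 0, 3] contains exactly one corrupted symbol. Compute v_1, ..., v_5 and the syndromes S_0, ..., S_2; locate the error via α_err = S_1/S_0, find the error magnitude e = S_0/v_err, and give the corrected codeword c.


S = (3, 4, 9), error at position 4, error magnitude e = 2, c = [0, 4, 6, 9, 3].

Step 1: column multipliers v_i = (∏_{j≠i}(α_i − α_j))^{−1} mod 11.
  i = 1 (α = 4): (4−2)(4−1)(4−5)(4−8) = 2·3·(−1)·(−4) = 24 ≡ 2, so v_1 = 2^{−1} = 6 (mod 11).
  i = 2 (α = 2): (2−4)(2−1)(2−5)(2−8) = (−2)·1·(−3)·(−6) = −36 ≡ 8, so v_2 = 8^{−1} = 7 (mod 11).
  i = 3 (α = 1): (1−4)(1−2)(1−5)(1−8) = (−3)·(−1)·(−4)·(−7) = 84 ≡ 7, so v_3 = 7^{−1} = 8 (mod 11).
  i = 4 (α = 5): (5−4)(5−2)(5−1)(5−8) = 1·3·4·(−3) = −36 ≡ 8, so v_4 = 8^{−1} = 7 (mod 11).
  i = 5 (α = 8): (8−4)(8−2)(8−1)(8−5) = 4·6·7·3 = 504 ≡ 9, so v_5 = 9^{−1} = 5 (mod 11).
  v = [6, 7, 8, 7, 5].
Step 2: syndromes of r = [0, 4, 6, 0, 3] (all sums mod 11).
  S_0 = Σ v_i r_i = 6·0 + 7·4 + 8·6 + 7·0 + 5·3 = 91 ≡ 3.
  S_1 = Σ v_i α_i r_i = 6·4·0 + 7·2·4 + 8·1·6 + 7·5·0 + 5·8·3 = 224 ≡ 4.
  α_i^2 mod 11 = [5, 4, 1, 3, 9].
  S_2 = Σ v_i α_i^2 r_i = 6·5·0 + 7·4·4 + 8·1·6 + 7·3·0 + 5·9·3 = 295 ≡ 9.
  S = (3, 4, 9) ≠ 0, so r is not a codeword (an error is present).
Step 3: locate the error. For a single error e at position i, S_ℓ = v_i·e·α_i^ℓ, so α_err = S_1/S_0.
  S_0^{−1} = 3^{−1} = 4 (mod 11), so α_err = 4·4 = 16 ≡ 5 = α_4. Error position i = 4.
  Consistency check: S_2/S_1 = 9·3 = 27 ≡ 5 = α_err ✓ (single-error assumption holds).
Step 4: error magnitude e = S_0/v_4 = S_0·∏_{j≠4}(α_4 − α_j) = 3·8 = 24 ≡ 2 (mod 11).
Step 5: correct position 4: c_4 = r_4 − e = 0 − 2 ≡ 9 (mod 11). Hence c = [0, 4, 6, 9, 3].
  Check: interpolating c through the α_i gives m(x) = 8 + 9·x (degree < 2) with m(α_i) = c_i for every i, so c is indeed a codeword.


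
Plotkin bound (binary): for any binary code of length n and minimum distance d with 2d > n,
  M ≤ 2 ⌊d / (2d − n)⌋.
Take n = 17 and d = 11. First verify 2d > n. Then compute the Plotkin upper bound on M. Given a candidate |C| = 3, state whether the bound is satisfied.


Plotkin bound M ≤ 4; given |C| = 3 ≤ bound (satisfied).

Check applicability: 2d = 22, n = 17.
2d − n = 5 > 0, so Plotkin applies.
Compute d/(2d−n) = 11/5 ≈ 2.2000.
⌊d/(2d−n)⌋ = 2.
Plotkin bound: M ≤ 2·2 = 4.
Given |C| = 3, check: satisfied.
This |C| is below the Plotkin bound.


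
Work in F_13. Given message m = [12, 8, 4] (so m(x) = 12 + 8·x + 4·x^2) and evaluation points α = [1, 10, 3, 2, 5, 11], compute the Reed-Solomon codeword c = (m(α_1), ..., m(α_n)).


c = [11, 11, 7, 5, 9, 12]

Message polynomial: m(x) = 12 + 8·x + 4·x^2 (mod 13).
For each evaluation point α_i, compute m(α_i) mod 13:
  α_1 = 1: Horner steps 4 → 12 → 11, so m(1) = 11.
  α_2 = 10: Horner steps 4 → 9 → 11, so m(10) = 11.
  α_3 = 3: Horner steps 4 → 7 → 7, so m(3) = 7.
  α_4 = 2: Horner steps 4 → 3 → 5, so m(2) = 5.
  α_5 = 5: Horner steps 4 → 2 → 9, so m(5) = 9.
  α_6 = 11: Horner steps 4 → 0 → 12, so m(11) = 12.
Codeword c = [11, 11, 7, 5, 9, 12] ∈ F_13^6.


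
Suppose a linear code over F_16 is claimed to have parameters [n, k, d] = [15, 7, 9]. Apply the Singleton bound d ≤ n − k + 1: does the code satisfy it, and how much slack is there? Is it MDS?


Singleton RHS = n − k + 1 = 9, slack = 0, bound satisfied, MDS.

Singleton bound: d ≤ n − k + 1.
Here n = 15, k = 7, so n − k + 1 = 9.
Given d = 9, check d ≤ 9: YES.
Slack = (n − k + 1) − d = 0.
The code is MDS (slack = 0).
Description: the claimed parameters are [15, 7, 9]_16; such a code would be MDS (meets Singleton bound).


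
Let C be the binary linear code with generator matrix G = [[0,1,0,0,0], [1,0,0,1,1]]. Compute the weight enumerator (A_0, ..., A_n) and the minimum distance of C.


Weight distribution: A_0 = 1, A_1 = 1, A_3 = 1, A_4 = 1. Minimum distance d = 1.

Enumerate all 2^2 = 4 messages m ∈ F_2^2.
For each, compute codeword c = mG in F_2^5, then tally its weight.
  m = 00 → c = 00000, weight = 0.
  m = 10 → c = 01000, weight = 1.
  m = 01 → c = 10011, weight = 3.
  m = 11 → c = 11011, weight = 4.
Tally weights:
  weight 0: 1 codewords.
  weight 1: 1 codewords.
  weight 3: 1 codewords.
  weight 4: 1 codewords.
Minimum distance d = smallest w > 0 with A_w > 0 = 1.
Sanity: Σ A_w = 4 = 2^2 = 4 ✓.


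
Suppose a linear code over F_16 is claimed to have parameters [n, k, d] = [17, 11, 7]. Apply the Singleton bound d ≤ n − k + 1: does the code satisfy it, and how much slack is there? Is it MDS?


Singleton RHS = n − k + 1 = 7, slack = 0, bound satisfied, MDS.

Singleton bound: d ≤ n − k + 1.
Here n = 17, k = 11, so n − k + 1 = 7.
Given d = 7, check d ≤ 7: YES.
Slack = (n − k + 1) − d = 0.
The code is MDS (slack = 0).
Description: the claimed parameters are [17, 11, 7]_16; such a code would be MDS (meets Singleton bound).
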